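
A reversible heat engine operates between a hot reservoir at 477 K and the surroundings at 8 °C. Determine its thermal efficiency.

η ≈ 0.411

T_C = 8 °C → 8 + 273.15 = 281.15 K.
The Carnot efficiency is η = 1 − T_C/T_H = 1 − 281.15/477.00 = 0.411.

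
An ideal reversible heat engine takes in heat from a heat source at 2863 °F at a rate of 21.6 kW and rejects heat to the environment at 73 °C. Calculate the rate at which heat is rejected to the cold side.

T_H = 2863 °F → (2863 − 32) × 5/9 = 1572.78 °C = 1845.93 K.
T_C = 73 °C → 73 + 273.15 = 346.15 K.
η_rev = 1 − T_C/T_H = 1 − 346.15/1845.93 = 0.8125.
For a reversible cycle Q_C/Q_H = T_C/T_H, so Q_C = 21.6 × 346.15/1845.93 = 4.05 kW.

Q̇_C ≈ 4.05 kW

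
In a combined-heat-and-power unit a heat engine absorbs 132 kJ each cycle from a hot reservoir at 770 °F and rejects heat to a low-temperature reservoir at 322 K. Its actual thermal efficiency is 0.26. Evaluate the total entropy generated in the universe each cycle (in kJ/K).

T_H = 770 °F → (770 − 32) × 5/9 = 410.00 °C = 683.15 K.
W = η·Q_H = 0.26 × 132 = 34.32 kJ, so Q_C = Q_H − W = 97.68 kJ.
The hot reservoir loses entropy Q_H/T_H = 132/683.15 = 0.1932 kJ/K; the cold reservoir gains Q_C/T_C = 97.68/322.00 = 0.3034 kJ/K.
ΔS_univ = −Q_H/T_H + Q_C/T_C = 0.110 kJ/K (> 0, since η = 0.26 < η_Carnot = 0.529).

ΔS_univ ≈ 0.110 kJ/K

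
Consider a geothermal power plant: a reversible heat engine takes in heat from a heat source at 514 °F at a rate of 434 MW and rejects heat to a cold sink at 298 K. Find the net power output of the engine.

Ẇ ≈ 194.9 MW

T_H = 514 °F → (514 − 32) × 5/9 = 267.78 °C = 540.93 K.
The Carnot efficiency is η = 1 − T_C/T_H = 1 − 298.00/540.93 = 0.4491.
W = η·Q_H = 0.4491 × 434 = 194.9 MW.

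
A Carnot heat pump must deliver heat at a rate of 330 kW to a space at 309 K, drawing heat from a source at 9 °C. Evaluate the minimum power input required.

T_C = 9 °C → 9 + 273.15 = 282.15 K.
Reversible heating COP: COP_HP = T_H/(T_H − T_C) = 309.00/26.85 = 11.5084.
W = Q_H/COP_HP = 330/11.5084 = 28.7 kW.

Ẇ_in ≈ 28.7 kW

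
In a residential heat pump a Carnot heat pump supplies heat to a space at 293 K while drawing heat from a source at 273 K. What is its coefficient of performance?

COP_HP ≈ 14.7

The Carnot heat-pump COP is COP_HP = T_H/(T_H − T_C) = 293.00/(293.00 − 273.00) = 14.7.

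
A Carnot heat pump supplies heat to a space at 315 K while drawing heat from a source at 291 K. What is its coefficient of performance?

COP_HP ≈ 13.12

The Carnot heat-pump COP is COP_HP = T_H/(T_H − T_C) = 315.00/(315.00 − 291.00) = 13.12.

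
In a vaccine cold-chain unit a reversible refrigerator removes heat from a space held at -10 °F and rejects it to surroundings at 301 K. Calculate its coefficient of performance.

T_C = -10 °F → (-10 − 32) × 5/9 = -23.33 °C = 249.82 K.
For a reversible refrigerator, COP_R = T_C/(T_H − T_C) = 249.82/(301.00 − 249.82) = 4.88.

COP_R ≈ 4.88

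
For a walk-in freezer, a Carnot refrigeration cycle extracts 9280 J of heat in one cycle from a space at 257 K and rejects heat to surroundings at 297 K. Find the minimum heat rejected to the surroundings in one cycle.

Q_H ≈ 10700 J

For a reversible cycle Q_H/Q_C = T_H/T_C, so Q_H = Q_C·T_H/T_C = 9280 × 297.00/257.00 = 10700 J.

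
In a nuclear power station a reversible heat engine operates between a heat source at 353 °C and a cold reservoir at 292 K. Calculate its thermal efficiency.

η ≈ 0.534

T_H = 353 °C → 353 + 273.15 = 626.15 K.
The Carnot efficiency is η = 1 − T_C/T_H = 1 − 292.00/626.15 = 0.534.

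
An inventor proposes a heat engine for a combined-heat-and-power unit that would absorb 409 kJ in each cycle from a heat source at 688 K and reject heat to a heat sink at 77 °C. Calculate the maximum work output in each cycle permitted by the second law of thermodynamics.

T_C = 77 °C → 77 + 273.15 = 350.15 K.
The upper bound on efficiency is η_max = 1 − T_C/T_H = 1 − 350.15/688.00 = 0.4911.
W_max = η_max · Q_H = 0.4911 × 409 = 200.8 kJ.

W_max ≈ 200.8 kJ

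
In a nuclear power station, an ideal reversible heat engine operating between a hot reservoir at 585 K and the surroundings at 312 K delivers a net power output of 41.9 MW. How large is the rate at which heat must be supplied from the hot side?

η_rev = 1 − T_C/T_H = 1 − 312.00/585.00 = 0.4667.
Q_H = W/η = 41.9/0.4667 = 89.8 MW.

Q̇_H ≈ 89.8 MW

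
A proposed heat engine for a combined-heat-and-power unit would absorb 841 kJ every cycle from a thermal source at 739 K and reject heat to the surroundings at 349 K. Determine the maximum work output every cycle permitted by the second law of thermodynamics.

No engine can exceed the Carnot limit: η_max = 1 − T_C/T_H = 1 − 349.00/739.00 = 0.5277.
W_max = η_max · Q_H = 0.5277 × 841 = 443.8 kJ.

W_max ≈ 443.8 kJ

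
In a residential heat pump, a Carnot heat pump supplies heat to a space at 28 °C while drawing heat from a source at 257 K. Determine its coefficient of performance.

T_H = 28 °C → 28 + 273.15 = 301.15 K.
Reversible heating COP: COP_HP = T_H/(T_H − T_C) = 301.15/(301.15 − 257.00) = 6.821.

COP_HP ≈ 6.821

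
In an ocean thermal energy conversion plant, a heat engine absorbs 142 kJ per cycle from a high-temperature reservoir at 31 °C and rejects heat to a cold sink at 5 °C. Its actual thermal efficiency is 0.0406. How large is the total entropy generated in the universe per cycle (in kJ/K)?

T_H = 31 °C → 31 + 273.15 = 304.15 K.
T_C = 5 °C → 5 + 273.15 = 278.15 K.
W = η·Q_H = 0.0406 × 142 = 5.765 kJ, so Q_C = Q_H − W = 136.2 kJ.
The hot reservoir loses entropy Q_H/T_H = 142/304.15 = 0.4669 kJ/K; the cold reservoir gains Q_C/T_C = 136.2/278.15 = 0.4898 kJ/K.
ΔS_univ = −Q_H/T_H + Q_C/T_C = 0.0229 kJ/K (> 0, since η = 0.0406 < η_Carnot = 0.085).

ΔS_univ ≈ 0.0229 kJ/K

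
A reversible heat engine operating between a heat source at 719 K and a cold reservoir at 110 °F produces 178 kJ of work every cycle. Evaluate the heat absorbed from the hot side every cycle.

Q_H ≈ 318 kJ

T_C = 110 °F → (110 − 32) × 5/9 = 43.33 °C = 316.48 K.
Since the cycle is reversible, η = 1 − T_C/T_H = 1 − 316.48/719.00 = 0.5598.
Q_H = W/η = 178/0.5598 = 318 kJ.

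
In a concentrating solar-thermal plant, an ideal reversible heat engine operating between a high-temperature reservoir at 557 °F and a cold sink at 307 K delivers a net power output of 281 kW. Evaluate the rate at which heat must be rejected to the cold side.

Q̇_C ≈ 334.6 kW

T_H = 557 °F → (557 − 32) × 5/9 = 291.67 °C = 564.82 K.
For a reversible engine, η = 1 − T_C/T_H = 1 − 307.00/564.82 = 0.4565.
Since Q_C/Q_H = T_C/T_H and Q_H = W/η, Q_C = W·T_C/(T_H − T_C) = 281 × 307.00/257.82 = 334.6 kW.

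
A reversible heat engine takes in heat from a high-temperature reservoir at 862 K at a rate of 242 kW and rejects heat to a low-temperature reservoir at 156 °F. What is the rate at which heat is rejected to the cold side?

Q̇_C ≈ 96.0 kW

T_C = 156 °F → (156 − 32) × 5/9 = 68.89 °C = 342.04 K.
Since the cycle is reversible, η = 1 − T_C/T_H = 1 − 342.04/862.00 = 0.6032.
For a reversible cycle Q_C/Q_H = T_C/T_H, so Q_C = 242 × 342.04/862.00 = 96.0 kW.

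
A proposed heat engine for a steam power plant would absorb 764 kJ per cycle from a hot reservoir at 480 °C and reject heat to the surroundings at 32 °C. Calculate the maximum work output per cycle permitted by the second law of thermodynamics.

W_max ≈ 454 kJ

T_H = 480 °C → 480 + 273.15 = 753.15 K.
T_C = 32 °C → 32 + 273.15 = 305.15 K.
No engine can exceed the Carnot limit: η_max = 1 − T_C/T_H = 1 − 305.15/753.15 = 0.5948.
W_max = η_max · Q_H = 0.5948 × 764 = 454 kJ.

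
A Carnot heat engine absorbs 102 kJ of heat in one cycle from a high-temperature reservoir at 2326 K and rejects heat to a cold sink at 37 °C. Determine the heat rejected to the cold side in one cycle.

Q_C ≈ 13.6 kJ

T_C = 37 °C → 37 + 273.15 = 310.15 K.
η_rev = 1 − T_C/T_H = 1 − 310.15/2326.00 = 0.8667.
For a reversible cycle Q_C/Q_H = T_C/T_H, so Q_C = 102 × 310.15/2326.00 = 13.6 kJ.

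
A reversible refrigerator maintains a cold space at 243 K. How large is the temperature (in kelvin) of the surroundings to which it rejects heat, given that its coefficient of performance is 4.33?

COP_R = T_C/(T_H − T_C) ⇒ T_H = T_C·(1 + 1/COP_R) = 243.00 × (1 + 1/4.33) = 299 K.

T_H ≈ 299 K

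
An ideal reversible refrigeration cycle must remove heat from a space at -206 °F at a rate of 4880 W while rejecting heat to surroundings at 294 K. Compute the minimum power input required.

Ẇ_in ≈ 5300 W

T_C = -206 °F → (-206 − 32) × 5/9 = -132.22 °C = 140.93 K.
COP_R = T_C/(T_H − T_C) = 140.93/153.07 = 0.9207.
W = Q_C/COP_R = 4880/0.9207 = 5300 W.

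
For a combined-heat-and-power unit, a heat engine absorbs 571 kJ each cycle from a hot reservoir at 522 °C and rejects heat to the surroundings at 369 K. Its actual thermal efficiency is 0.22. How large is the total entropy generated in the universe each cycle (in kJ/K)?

T_H = 522 °C → 522 + 273.15 = 795.15 K.
W = η·Q_H = 0.22 × 571 = 125.6 kJ, so Q_C = Q_H − W = 445.4 kJ.
Reservoir entropy changes: ΔS_H = −Q_H/T_H = −571/795.15 = -0.7181 kJ/K and ΔS_C = +Q_C/T_C = 445.4/369.00 = 1.207 kJ/K.
ΔS_univ = −Q_H/T_H + Q_C/T_C = 0.489 kJ/K (> 0, since η = 0.22 < η_Carnot = 0.536).

ΔS_univ ≈ 0.489 kJ/K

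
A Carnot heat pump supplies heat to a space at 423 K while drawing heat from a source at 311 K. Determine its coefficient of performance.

COP_HP ≈ 3.78

For a reversible heat pump, COP_HP = T_H/(T_H − T_C) = 423.00/(423.00 − 311.00) = 3.78.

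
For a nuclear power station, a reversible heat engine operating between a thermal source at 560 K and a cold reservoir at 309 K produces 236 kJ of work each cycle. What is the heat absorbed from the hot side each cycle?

Q_H ≈ 527 kJ

η_rev = 1 − T_C/T_H = 1 − 309.00/560.00 = 0.4482.
Q_H = W/η = 236/0.4482 = 527 kJ.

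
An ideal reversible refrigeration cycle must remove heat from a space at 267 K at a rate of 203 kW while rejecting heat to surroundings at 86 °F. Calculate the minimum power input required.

Ẇ_in ≈ 27.5 kW

T_H = 86 °F → (86 − 32) × 5/9 = 30.00 °C = 303.15 K.
For a reversible refrigerator, COP_R = T_C/(T_H − T_C) = 267.00/36.15 = 7.3859.
W = Q_C/COP_R = 203/7.3859 = 27.5 kW.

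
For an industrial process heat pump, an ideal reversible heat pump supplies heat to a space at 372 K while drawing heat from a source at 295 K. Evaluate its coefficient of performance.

COP_HP ≈ 4.83

COP_HP = T_H/(T_H − T_C) = 372.00/(372.00 − 295.00) = 4.83.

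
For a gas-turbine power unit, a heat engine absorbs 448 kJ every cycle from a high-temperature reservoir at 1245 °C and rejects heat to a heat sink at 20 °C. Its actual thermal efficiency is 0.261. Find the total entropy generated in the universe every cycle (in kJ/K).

ΔS_univ ≈ 0.834 kJ/K

T_H = 1245 °C → 1245 + 273.15 = 1518.15 K.
T_C = 20 °C → 20 + 273.15 = 293.15 K.
W = η·Q_H = 0.261 × 448 = 116.9 kJ, so Q_C = Q_H − W = 331.1 kJ.
Reservoir entropy changes: ΔS_H = −Q_H/T_H = −448/1518.15 = -0.2951 kJ/K and ΔS_C = +Q_C/T_C = 331.1/293.15 = 1.129 kJ/K.
ΔS_univ = −Q_H/T_H + Q_C/T_C = 0.834 kJ/K (> 0, since η = 0.261 < η_Carnot = 0.807).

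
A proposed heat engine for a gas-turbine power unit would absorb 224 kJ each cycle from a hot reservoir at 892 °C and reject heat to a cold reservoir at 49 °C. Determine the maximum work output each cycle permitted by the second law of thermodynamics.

W_max ≈ 162.1 kJ

T_H = 892 °C → 892 + 273.15 = 1165.15 K.
T_C = 49 °C → 49 + 273.15 = 322.15 K.
No engine can exceed the Carnot limit: η_max = 1 − T_C/T_H = 1 − 322.15/1165.15 = 0.7235.
W_max = η_max · Q_H = 0.7235 × 224 = 162.1 kJ.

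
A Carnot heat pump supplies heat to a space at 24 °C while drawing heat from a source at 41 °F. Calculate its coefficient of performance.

T_H = 24 °C → 24 + 273.15 = 297.15 K.
T_C = 41 °F → (41 − 32) × 5/9 = 5.00 °C = 278.15 K.
For a reversible heat pump, COP_HP = T_H/(T_H − T_C) = 297.15/(297.15 − 278.15) = 15.6.

COP_HP ≈ 15.6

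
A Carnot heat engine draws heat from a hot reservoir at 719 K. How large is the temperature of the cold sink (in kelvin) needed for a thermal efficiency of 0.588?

From η = 1 − T_C/T_H, T_C = T_H·(1 − η) = 719.00 × (1 − 0.588) = 296 K.

T_C ≈ 296 K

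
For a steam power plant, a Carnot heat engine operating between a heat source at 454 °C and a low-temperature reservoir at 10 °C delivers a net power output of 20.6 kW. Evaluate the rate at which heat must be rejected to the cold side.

T_H = 454 °C → 454 + 273.15 = 727.15 K.
T_C = 10 °C → 10 + 273.15 = 283.15 K.
Carnot efficiency: η = 1 − T_C/T_H = 1 − 283.15/727.15 = 0.6106.
Since Q_C/Q_H = T_C/T_H and Q_H = W/η, Q_C = W·T_C/(T_H − T_C) = 20.6 × 283.15/444.00 = 13.1 kW.

Q̇_C ≈ 13.1 kW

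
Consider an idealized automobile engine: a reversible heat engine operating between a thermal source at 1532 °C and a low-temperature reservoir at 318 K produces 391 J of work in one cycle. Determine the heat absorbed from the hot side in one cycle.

Q_H ≈ 474.6 J

T_H = 1532 °C → 1532 + 273.15 = 1805.15 K.
η_rev = 1 − T_C/T_H = 1 − 318.00/1805.15 = 0.8238.
Q_H = W/η = 391/0.8238 = 474.6 J.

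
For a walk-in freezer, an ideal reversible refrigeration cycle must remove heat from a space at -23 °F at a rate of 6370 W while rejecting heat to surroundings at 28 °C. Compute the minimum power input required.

Ẇ_in ≈ 1538 W

T_H = 28 °C → 28 + 273.15 = 301.15 K.
T_C = -23 °F → (-23 − 32) × 5/9 = -30.56 °C = 242.59 K.
For a reversible refrigerator, COP_R = T_C/(T_H − T_C) = 242.59/58.56 = 4.1430.
W = Q_C/COP_R = 6370/4.1430 = 1538 W.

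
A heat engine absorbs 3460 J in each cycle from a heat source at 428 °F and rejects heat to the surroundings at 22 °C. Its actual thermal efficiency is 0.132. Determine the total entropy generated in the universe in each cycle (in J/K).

T_H = 428 °F → (428 − 32) × 5/9 = 220.00 °C = 493.15 K.
T_C = 22 °C → 22 + 273.15 = 295.15 K.
W = η·Q_H = 0.132 × 3460 = 456.7 J, so Q_C = Q_H − W = 3003 J.
The hot reservoir loses entropy Q_H/T_H = 3460/493.15 = 7.016 J/K; the cold reservoir gains Q_C/T_C = 3003/295.15 = 10.18 J/K.
ΔS_univ = −Q_H/T_H + Q_C/T_C = 3.16 J/K (> 0, since η = 0.132 < η_Carnot = 0.402).

ΔS_univ ≈ 3.16 J/K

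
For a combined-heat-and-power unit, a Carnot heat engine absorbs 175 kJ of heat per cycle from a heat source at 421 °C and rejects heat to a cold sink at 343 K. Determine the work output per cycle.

W ≈ 88.5 kJ

T_H = 421 °C → 421 + 273.15 = 694.15 K.
The Carnot efficiency is η = 1 − T_C/T_H = 1 − 343.00/694.15 = 0.5059.
W = η·Q_H = 0.5059 × 175 = 88.5 kJ.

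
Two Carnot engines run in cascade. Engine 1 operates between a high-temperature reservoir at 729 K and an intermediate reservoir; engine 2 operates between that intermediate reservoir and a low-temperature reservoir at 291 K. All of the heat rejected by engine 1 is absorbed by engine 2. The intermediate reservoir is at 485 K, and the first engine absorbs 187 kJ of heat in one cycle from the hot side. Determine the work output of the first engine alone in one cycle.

First-stage efficiency η₁ = 1 − T_m/T_H = 1 − 485.00/729.00 = 0.3347.
W₁ = η₁·Q_H = 0.3347 × 187 = 62.6 kJ.

W₁ ≈ 62.6 kJ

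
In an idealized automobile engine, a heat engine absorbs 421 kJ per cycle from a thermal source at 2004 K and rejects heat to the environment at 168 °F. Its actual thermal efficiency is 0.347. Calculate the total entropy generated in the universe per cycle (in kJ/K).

T_C = 168 °F → (168 − 32) × 5/9 = 75.56 °C = 348.71 K.
W = η·Q_H = 0.347 × 421 = 146.1 kJ, so Q_C = Q_H − W = 274.9 kJ.
The hot reservoir loses entropy Q_H/T_H = 421/2004.00 = 0.2101 kJ/K; the cold reservoir gains Q_C/T_C = 274.9/348.71 = 0.7884 kJ/K.
ΔS_univ = −Q_H/T_H + Q_C/T_C = 0.578 kJ/K (> 0, since η = 0.347 < η_Carnot = 0.826).

ΔS_univ ≈ 0.578 kJ/K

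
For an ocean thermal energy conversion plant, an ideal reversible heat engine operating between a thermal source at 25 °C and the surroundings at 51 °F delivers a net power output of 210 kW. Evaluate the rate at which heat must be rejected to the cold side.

Q̇_C ≈ 4120 kW

T_H = 25 °C → 25 + 273.15 = 298.15 K.
T_C = 51 °F → (51 − 32) × 5/9 = 10.56 °C = 283.71 K.
Since the cycle is reversible, η = 1 − T_C/T_H = 1 − 283.71/298.15 = 0.0484.
Since Q_C/Q_H = T_C/T_H and Q_H = W/η, Q_C = W·T_C/(T_H − T_C) = 210 × 283.71/14.44 = 4120 kW.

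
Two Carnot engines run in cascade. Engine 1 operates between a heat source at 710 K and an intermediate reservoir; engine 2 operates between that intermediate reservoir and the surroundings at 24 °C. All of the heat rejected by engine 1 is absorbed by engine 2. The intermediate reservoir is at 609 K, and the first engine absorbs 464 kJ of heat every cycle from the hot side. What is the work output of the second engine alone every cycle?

W₂ ≈ 203.8 kJ

T_C = 24 °C → 24 + 273.15 = 297.15 K.
Heat entering the second stage: Q_m = Q_H·(T_m/T_H) = 464 × 609.00/710.00 = 398.0 kJ.
Second-stage efficiency η₂ = 1 − T_C/T_m = 1 − 297.15/609.00 = 0.5121, so W₂ = η₂·Q_m = 203.8 kJ.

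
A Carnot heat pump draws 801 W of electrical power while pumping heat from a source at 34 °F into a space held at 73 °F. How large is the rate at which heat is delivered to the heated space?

T_H = 73 °F → (73 − 32) × 5/9 = 22.78 °C = 295.93 K.
T_C = 34 °F → (34 − 32) × 5/9 = 1.11 °C = 274.26 K.
Reversible heating COP: COP_HP = T_H/(T_H − T_C) = 295.93/21.67 = 13.6582.
Q_H = COP_HP · W = 13.6582 × 801 = 10900 W.

Q̇_H ≈ 10900 W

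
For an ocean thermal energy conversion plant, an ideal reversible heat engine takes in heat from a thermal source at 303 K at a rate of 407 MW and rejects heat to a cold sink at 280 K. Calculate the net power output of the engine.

Since the cycle is reversible, η = 1 − T_C/T_H = 1 − 280.00/303.00 = 0.0759.
W = η·Q_H = 0.0759 × 407 = 30.9 MW.

Ẇ ≈ 30.9 MW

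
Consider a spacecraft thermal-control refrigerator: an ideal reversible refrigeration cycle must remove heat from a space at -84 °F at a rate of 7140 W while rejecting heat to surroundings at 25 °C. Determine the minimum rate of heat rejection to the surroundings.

Q̇_H ≈ 10200 W

T_H = 25 °C → 25 + 273.15 = 298.15 K.
T_C = -84 °F → (-84 − 32) × 5/9 = -64.44 °C = 208.71 K.
For a reversible cycle Q_H/Q_C = T_H/T_C, so Q_H = Q_C·T_H/T_C = 7140 × 298.15/208.71 = 10200 W.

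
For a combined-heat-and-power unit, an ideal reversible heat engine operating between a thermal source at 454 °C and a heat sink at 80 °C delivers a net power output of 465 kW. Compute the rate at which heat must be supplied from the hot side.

T_H = 454 °C → 454 + 273.15 = 727.15 K.
T_C = 80 °C → 80 + 273.15 = 353.15 K.
η_rev = 1 − T_C/T_H = 1 − 353.15/727.15 = 0.5143.
Q_H = W/η = 465/0.5143 = 904 kW.

Q̇_H ≈ 904 kW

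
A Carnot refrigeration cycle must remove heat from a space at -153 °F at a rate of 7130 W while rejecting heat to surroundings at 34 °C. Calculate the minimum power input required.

Ẇ_in ≈ 5720 W

T_H = 34 °C → 34 + 273.15 = 307.15 K.
T_C = -153 °F → (-153 − 32) × 5/9 = -102.78 °C = 170.37 K.
Carnot COP: COP_R = T_C/(T_H − T_C) = 170.37/136.78 = 1.2456.
W = Q_C/COP_R = 7130/1.2456 = 5720 W.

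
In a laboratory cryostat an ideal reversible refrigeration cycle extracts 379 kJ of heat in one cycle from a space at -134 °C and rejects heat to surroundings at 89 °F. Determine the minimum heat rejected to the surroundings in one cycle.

T_H = 89 °F → (89 − 32) × 5/9 = 31.67 °C = 304.82 K.
T_C = -134 °C → -134 + 273.15 = 139.15 K.
For a reversible cycle Q_H/Q_C = T_H/T_C, so Q_H = Q_C·T_H/T_C = 379 × 304.82/139.15 = 830 kJ.

Q_H ≈ 830 kJ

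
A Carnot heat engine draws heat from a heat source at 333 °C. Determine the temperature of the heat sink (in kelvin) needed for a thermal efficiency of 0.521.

T_H = 333 °C → 333 + 273.15 = 606.15 K.
From η = 1 − T_C/T_H, T_C = T_H·(1 − η) = 606.15 × (1 − 0.521) = 290 K.

T_C ≈ 290 K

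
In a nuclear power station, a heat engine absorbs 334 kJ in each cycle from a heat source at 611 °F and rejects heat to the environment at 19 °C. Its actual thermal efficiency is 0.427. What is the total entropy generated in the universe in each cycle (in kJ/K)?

ΔS_univ ≈ 0.09356 kJ/K

T_H = 611 °F → (611 − 32) × 5/9 = 321.67 °C = 594.82 K.
T_C = 19 °C → 19 + 273.15 = 292.15 K.
W = η·Q_H = 0.427 × 334 = 142.6 kJ, so Q_C = Q_H − W = 191.4 kJ.
Entropy balance on the reservoirs: −Q_H/T_H = -0.5615 kJ/K, +Q_C/T_C = 0.6551 kJ/K.
ΔS_univ = −Q_H/T_H + Q_C/T_C = 0.09356 kJ/K (> 0, since η = 0.427 < η_Carnot = 0.509).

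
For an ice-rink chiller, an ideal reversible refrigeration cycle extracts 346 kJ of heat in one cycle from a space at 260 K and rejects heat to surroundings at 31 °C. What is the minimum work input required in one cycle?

W_in ≈ 58.8 kJ

T_H = 31 °C → 31 + 273.15 = 304.15 K.
The reversible coefficient of performance is COP_R = T_C/(T_H − T_C) = 260.00/44.15 = 5.8890.
W = Q_C/COP_R = 346/5.8890 = 58.8 kJ.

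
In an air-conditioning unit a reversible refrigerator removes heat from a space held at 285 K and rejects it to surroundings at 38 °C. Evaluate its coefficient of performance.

T_H = 38 °C → 38 + 273.15 = 311.15 K.
The reversible coefficient of performance is COP_R = T_C/(T_H − T_C) = 285.00/(311.15 − 285.00) = 10.90.

COP_R ≈ 10.90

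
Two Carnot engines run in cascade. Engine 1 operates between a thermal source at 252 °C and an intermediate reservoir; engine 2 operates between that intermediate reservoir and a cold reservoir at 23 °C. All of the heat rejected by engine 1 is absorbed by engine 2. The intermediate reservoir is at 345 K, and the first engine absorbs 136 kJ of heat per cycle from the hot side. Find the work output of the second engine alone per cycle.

T_H = 252 °C → 252 + 273.15 = 525.15 K.
T_C = 23 °C → 23 + 273.15 = 296.15 K.
Heat entering the second stage: Q_m = Q_H·(T_m/T_H) = 136 × 345.00/525.15 = 89.3 kJ.
Second-stage efficiency η₂ = 1 − T_C/T_m = 1 − 296.15/345.00 = 0.1416, so W₂ = η₂·Q_m = 12.7 kJ.

W₂ ≈ 12.7 kJ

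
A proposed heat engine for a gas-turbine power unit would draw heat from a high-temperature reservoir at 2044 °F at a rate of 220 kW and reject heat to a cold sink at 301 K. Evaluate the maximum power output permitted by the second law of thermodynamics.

T_H = 2044 °F → (2044 − 32) × 5/9 = 1117.78 °C = 1390.93 K.
No engine can exceed the Carnot limit: η_max = 1 − T_C/T_H = 1 − 301.00/1390.93 = 0.7836.
W_max = η_max · Q_H = 0.7836 × 220 = 172.4 kW.

Ẇ_max ≈ 172.4 kW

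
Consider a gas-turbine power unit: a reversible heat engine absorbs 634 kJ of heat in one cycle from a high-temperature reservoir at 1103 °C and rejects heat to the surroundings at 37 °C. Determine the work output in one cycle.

T_H = 1103 °C → 1103 + 273.15 = 1376.15 K.
T_C = 37 °C → 37 + 273.15 = 310.15 K.
Carnot efficiency: η = 1 − T_C/T_H = 1 − 310.15/1376.15 = 0.7746.
W = η·Q_H = 0.7746 × 634 = 491 kJ.

W ≈ 491 kJ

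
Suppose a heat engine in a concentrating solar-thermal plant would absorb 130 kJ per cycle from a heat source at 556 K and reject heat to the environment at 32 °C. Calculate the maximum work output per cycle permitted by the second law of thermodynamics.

T_C = 32 °C → 32 + 273.15 = 305.15 K.
The second-law ceiling is the Carnot efficiency, η_max = 1 − T_C/T_H = 1 − 305.15/556.00 = 0.4512.
W_max = η_max · Q_H = 0.4512 × 130 = 58.65 kJ.

W_max ≈ 58.65 kJ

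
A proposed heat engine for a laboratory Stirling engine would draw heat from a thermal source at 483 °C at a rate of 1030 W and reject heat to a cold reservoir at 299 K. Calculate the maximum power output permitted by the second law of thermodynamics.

Ẇ_max ≈ 623 W

T_H = 483 °C → 483 + 273.15 = 756.15 K.
By the Carnot theorem, η_max = 1 − T_C/T_H = 1 − 299.00/756.15 = 0.6046.
W_max = η_max · Q_H = 0.6046 × 1030 = 623 W.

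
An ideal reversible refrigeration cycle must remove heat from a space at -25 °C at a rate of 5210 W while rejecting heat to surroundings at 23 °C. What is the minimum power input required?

T_H = 23 °C → 23 + 273.15 = 296.15 K.
T_C = -25 °C → -25 + 273.15 = 248.15 K.
The reversible coefficient of performance is COP_R = T_C/(T_H − T_C) = 248.15/48.00 = 5.1698.
W = Q_C/COP_R = 5210/5.1698 = 1010 W.

Ẇ_in ≈ 1010 W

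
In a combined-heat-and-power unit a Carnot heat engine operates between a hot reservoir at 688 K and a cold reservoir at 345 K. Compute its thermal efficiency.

Since the cycle is reversible, η = 1 − T_C/T_H = 1 − 345.00/688.00 = 0.4985.

η ≈ 0.4985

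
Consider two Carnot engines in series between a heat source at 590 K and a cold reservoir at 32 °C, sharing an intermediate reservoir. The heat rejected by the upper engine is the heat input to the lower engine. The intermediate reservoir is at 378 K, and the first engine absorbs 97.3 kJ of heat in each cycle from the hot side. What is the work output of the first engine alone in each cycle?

T_C = 32 °C → 32 + 273.15 = 305.15 K.
First-stage efficiency η₁ = 1 − T_m/T_H = 1 − 378.00/590.00 = 0.3593.
W₁ = η₁·Q_H = 0.3593 × 97.3 = 35.0 kJ.

W₁ ≈ 35.0 kJ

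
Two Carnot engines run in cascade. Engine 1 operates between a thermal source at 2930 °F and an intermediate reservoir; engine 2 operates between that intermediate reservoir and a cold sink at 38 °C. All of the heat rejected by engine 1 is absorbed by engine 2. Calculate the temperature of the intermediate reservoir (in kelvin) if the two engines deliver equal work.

T_m ≈ 1100 K

T_H = 2930 °F → (2930 − 32) × 5/9 = 1610.00 °C = 1883.15 K.
T_C = 38 °C → 38 + 273.15 = 311.15 K.
For reversible stages Q_m = Q_H·(T_m/T_H). Setting W₁ = Q_H(1 − T_m/T_H) equal to W₂ = Q_m(1 − T_C/T_m) = Q_H·(T_m − T_C)/T_H gives T_H − T_m = T_m − T_C, so T_m = (T_H + T_C)/2 = (1883.15 + 311.15)/2 = 1100 K.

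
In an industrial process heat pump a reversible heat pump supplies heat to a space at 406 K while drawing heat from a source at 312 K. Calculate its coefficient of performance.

For a reversible heat pump, COP_HP = T_H/(T_H − T_C) = 406.00/(406.00 − 312.00) = 4.319.

COP_HP ≈ 4.319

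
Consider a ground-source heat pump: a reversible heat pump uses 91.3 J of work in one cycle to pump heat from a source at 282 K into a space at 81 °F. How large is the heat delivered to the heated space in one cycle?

T_H = 81 °F → (81 − 32) × 5/9 = 27.22 °C = 300.37 K.
For a reversible heat pump, COP_HP = T_H/(T_H − T_C) = 300.37/18.37 = 16.3493.
Q_H = COP_HP · W = 16.3493 × 91.3 = 1493 J.

Q_H ≈ 1493 J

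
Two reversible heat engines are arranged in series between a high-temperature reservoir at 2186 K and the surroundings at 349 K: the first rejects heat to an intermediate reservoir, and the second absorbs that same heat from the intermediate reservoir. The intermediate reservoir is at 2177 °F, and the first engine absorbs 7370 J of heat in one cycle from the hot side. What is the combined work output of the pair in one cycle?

Two reversible stages in series are equivalent to a single Carnot engine between T_H and T_C, so η_total = 1 − T_C/T_H = 1 − 349.00/2186.00 = 0.8403.
W_total = η_total · Q_H = 0.8403 × 7370 = 6190 J.

W_total ≈ 6190 J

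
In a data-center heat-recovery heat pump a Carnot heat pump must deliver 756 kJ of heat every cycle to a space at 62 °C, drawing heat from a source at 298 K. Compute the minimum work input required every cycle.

T_H = 62 °C → 62 + 273.15 = 335.15 K.
Reversible heating COP: COP_HP = T_H/(T_H − T_C) = 335.15/37.15 = 9.0215.
W = Q_H/COP_HP = 756/9.0215 = 83.8 kJ.

W_in ≈ 83.8 kJ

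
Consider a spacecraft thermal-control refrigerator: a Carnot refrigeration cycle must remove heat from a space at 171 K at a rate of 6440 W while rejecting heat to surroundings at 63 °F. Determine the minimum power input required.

T_H = 63 °F → (63 − 32) × 5/9 = 17.22 °C = 290.37 K.
The reversible coefficient of performance is COP_R = T_C/(T_H − T_C) = 171.00/119.37 = 1.4325.
W = Q_C/COP_R = 6440/1.4325 = 4500 W.

Ẇ_in ≈ 4500 W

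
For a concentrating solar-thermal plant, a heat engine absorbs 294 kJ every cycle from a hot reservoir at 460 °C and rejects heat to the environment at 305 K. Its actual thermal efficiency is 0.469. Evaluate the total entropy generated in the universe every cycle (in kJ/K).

ΔS_univ ≈ 0.1108 kJ/K

T_H = 460 °C → 460 + 273.15 = 733.15 K.
W = η·Q_H = 0.469 × 294 = 137.9 kJ, so Q_C = Q_H − W = 156.1 kJ.
Entropy balance on the reservoirs: −Q_H/T_H = -0.4010 kJ/K, +Q_C/T_C = 0.5118 kJ/K.
ΔS_univ = −Q_H/T_H + Q_C/T_C = 0.1108 kJ/K (> 0, since η = 0.469 < η_Carnot = 0.584).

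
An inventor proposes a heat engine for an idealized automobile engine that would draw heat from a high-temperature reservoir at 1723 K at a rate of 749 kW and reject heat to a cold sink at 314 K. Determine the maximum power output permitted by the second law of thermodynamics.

Ẇ_max ≈ 613 kW

The second-law ceiling is the Carnot efficiency, η_max = 1 − T_C/T_H = 1 − 314.00/1723.00 = 0.8178.
W_max = η_max · Q_H = 0.8178 × 749 = 613 kW.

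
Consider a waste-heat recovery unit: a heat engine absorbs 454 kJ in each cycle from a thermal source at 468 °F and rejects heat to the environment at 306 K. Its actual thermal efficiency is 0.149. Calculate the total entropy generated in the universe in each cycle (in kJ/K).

ΔS_univ ≈ 0.3817 kJ/K

T_H = 468 °F → (468 − 32) × 5/9 = 242.22 °C = 515.37 K.
W = η·Q_H = 0.149 × 454 = 67.65 kJ, so Q_C = Q_H − W = 386.4 kJ.
The hot reservoir loses entropy Q_H/T_H = 454/515.37 = 0.8809 kJ/K; the cold reservoir gains Q_C/T_C = 386.4/306.00 = 1.263 kJ/K.
ΔS_univ = −Q_H/T_H + Q_C/T_C = 0.3817 kJ/K (> 0, since η = 0.149 < η_Carnot = 0.406).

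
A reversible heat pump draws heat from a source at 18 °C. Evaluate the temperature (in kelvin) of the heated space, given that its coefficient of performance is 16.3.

T_H ≈ 310 K

T_C = 18 °C → 18 + 273.15 = 291.15 K.
COP_HP = T_H/(T_H − T_C) ⇒ T_H = T_C·COP_HP/(COP_HP − 1) = 291.15 × 16.3/(16.3 − 1) = 310 K.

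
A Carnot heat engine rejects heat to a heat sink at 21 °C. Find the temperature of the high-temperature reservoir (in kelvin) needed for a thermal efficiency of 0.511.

T_H ≈ 602 K

T_C = 21 °C → 21 + 273.15 = 294.15 K.
From η = 1 − T_C/T_H, solving for T_H gives T_H = T_C/(1 − η) = 294.15/(1 − 0.511) = 602 K.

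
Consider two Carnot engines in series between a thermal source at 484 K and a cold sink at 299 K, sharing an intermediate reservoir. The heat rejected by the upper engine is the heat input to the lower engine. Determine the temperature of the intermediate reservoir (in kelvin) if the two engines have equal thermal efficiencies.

Equal efficiencies require 1 − T_m/T_H = 1 − T_C/T_m, i.e. T_m/T_H = T_C/T_m, so T_m = √(T_H·T_C) = √(484.00 × 299.00) = 380 K.

T_m ≈ 380 K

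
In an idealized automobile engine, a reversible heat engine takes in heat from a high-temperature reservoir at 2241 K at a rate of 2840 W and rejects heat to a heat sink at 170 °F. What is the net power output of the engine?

Ẇ ≈ 2400 W

T_C = 170 °F → (170 − 32) × 5/9 = 76.67 °C = 349.82 K.
η_rev = 1 − T_C/T_H = 1 − 349.82/2241.00 = 0.8439.
W = η·Q_H = 0.8439 × 2840 = 2400 W.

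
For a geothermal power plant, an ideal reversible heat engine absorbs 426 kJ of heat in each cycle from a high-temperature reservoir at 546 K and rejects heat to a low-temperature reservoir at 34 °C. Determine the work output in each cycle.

T_C = 34 °C → 34 + 273.15 = 307.15 K.
Since the cycle is reversible, η = 1 − T_C/T_H = 1 − 307.15/546.00 = 0.4375.
W = η·Q_H = 0.4375 × 426 = 186.4 kJ.

W ≈ 186.4 kJ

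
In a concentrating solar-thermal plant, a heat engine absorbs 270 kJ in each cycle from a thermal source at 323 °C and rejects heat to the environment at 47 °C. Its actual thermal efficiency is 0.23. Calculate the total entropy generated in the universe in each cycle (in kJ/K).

T_H = 323 °C → 323 + 273.15 = 596.15 K.
T_C = 47 °C → 47 + 273.15 = 320.15 K.
W = η·Q_H = 0.23 × 270 = 62.10 kJ, so Q_C = Q_H − W = 207.9 kJ.
Entropy balance on the reservoirs: −Q_H/T_H = -0.4529 kJ/K, +Q_C/T_C = 0.6494 kJ/K.
ΔS_univ = −Q_H/T_H + Q_C/T_C = 0.196 kJ/K (> 0, since η = 0.23 < η_Carnot = 0.463).

ΔS_univ ≈ 0.196 kJ/K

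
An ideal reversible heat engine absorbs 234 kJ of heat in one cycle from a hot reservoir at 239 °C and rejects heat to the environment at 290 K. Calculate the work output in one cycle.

W ≈ 101 kJ

T_H = 239 °C → 239 + 273.15 = 512.15 K.
Since the cycle is reversible, η = 1 − T_C/T_H = 1 − 290.00/512.15 = 0.4338.
W = η·Q_H = 0.4338 × 234 = 101 kJ.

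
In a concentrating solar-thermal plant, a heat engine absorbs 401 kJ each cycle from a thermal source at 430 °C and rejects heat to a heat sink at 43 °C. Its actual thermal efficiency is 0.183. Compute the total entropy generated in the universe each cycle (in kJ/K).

ΔS_univ ≈ 0.4660 kJ/K

T_H = 430 °C → 430 + 273.15 = 703.15 K.
T_C = 43 °C → 43 + 273.15 = 316.15 K.
W = η·Q_H = 0.183 × 401 = 73.38 kJ, so Q_C = Q_H − W = 327.6 kJ.
Reservoir entropy changes: ΔS_H = −Q_H/T_H = −401/703.15 = -0.5703 kJ/K and ΔS_C = +Q_C/T_C = 327.6/316.15 = 1.036 kJ/K.
ΔS_univ = −Q_H/T_H + Q_C/T_C = 0.4660 kJ/K (> 0, since η = 0.183 < η_Carnot = 0.550).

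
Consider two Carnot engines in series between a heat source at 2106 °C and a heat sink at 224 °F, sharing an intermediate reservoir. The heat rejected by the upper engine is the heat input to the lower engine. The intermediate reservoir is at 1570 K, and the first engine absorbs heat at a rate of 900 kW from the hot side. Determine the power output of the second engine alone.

Ẇ₂ ≈ 450 kW

T_H = 2106 °C → 2106 + 273.15 = 2379.15 K.
T_C = 224 °F → (224 − 32) × 5/9 = 106.67 °C = 379.82 K.
Heat entering the second stage: Q_m = Q_H·(T_m/T_H) = 900 × 1570.00/2379.15 = 594 kW.
Second-stage efficiency η₂ = 1 − T_C/T_m = 1 − 379.82/1570.00 = 0.7581, so W₂ = η₂·Q_m = 450 kW.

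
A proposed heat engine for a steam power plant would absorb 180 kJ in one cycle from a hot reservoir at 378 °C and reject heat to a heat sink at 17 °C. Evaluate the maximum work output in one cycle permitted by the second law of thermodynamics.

T_H = 378 °C → 378 + 273.15 = 651.15 K.
T_C = 17 °C → 17 + 273.15 = 290.15 K.
By the Carnot theorem, η_max = 1 − T_C/T_H = 1 − 290.15/651.15 = 0.5544.
W_max = η_max · Q_H = 0.5544 × 180 = 99.8 kJ.

W_max ≈ 99.8 kJ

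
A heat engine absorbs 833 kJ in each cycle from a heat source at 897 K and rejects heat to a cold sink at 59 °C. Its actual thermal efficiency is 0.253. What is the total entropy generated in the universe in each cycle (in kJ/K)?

T_C = 59 °C → 59 + 273.15 = 332.15 K.
W = η·Q_H = 0.253 × 833 = 210.7 kJ, so Q_C = Q_H − W = 622.3 kJ.
The hot reservoir loses entropy Q_H/T_H = 833/897.00 = 0.9287 kJ/K; the cold reservoir gains Q_C/T_C = 622.3/332.15 = 1.873 kJ/K.
ΔS_univ = −Q_H/T_H + Q_C/T_C = 0.945 kJ/K (> 0, since η = 0.253 < η_Carnot = 0.630).

ΔS_univ ≈ 0.945 kJ/K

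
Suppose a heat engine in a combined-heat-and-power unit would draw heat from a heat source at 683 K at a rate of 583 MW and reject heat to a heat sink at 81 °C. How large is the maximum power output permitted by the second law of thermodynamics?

Ẇ_max ≈ 281 MW

T_C = 81 °C → 81 + 273.15 = 354.15 K.
No engine can exceed the Carnot limit: η_max = 1 − T_C/T_H = 1 − 354.15/683.00 = 0.4815.
W_max = η_max · Q_H = 0.4815 × 583 = 281 MW.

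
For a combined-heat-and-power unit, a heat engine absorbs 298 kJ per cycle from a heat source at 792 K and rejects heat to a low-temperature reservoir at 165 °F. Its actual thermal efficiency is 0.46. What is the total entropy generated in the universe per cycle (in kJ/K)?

ΔS_univ ≈ 0.08743 kJ/K

T_C = 165 °F → (165 − 32) × 5/9 = 73.89 °C = 347.04 K.
W = η·Q_H = 0.46 × 298 = 137.1 kJ, so Q_C = Q_H − W = 160.9 kJ.
The hot reservoir loses entropy Q_H/T_H = 298/792.00 = 0.3763 kJ/K; the cold reservoir gains Q_C/T_C = 160.9/347.04 = 0.4637 kJ/K.
ΔS_univ = −Q_H/T_H + Q_C/T_C = 0.08743 kJ/K (> 0, since η = 0.46 < η_Carnot = 0.562).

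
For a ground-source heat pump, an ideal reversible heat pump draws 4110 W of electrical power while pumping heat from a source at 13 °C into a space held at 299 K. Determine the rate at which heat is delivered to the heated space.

T_C = 13 °C → 13 + 273.15 = 286.15 K.
COP_HP = T_H/(T_H − T_C) = 299.00/12.85 = 23.2685.
Q_H = COP_HP · W = 23.2685 × 4110 = 95630 W.

Q̇_H ≈ 95630 W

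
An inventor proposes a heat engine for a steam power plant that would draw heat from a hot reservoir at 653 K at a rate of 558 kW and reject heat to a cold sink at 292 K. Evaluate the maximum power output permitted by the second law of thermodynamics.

The upper bound on efficiency is η_max = 1 − T_C/T_H = 1 − 292.00/653.00 = 0.5528.
W_max = η_max · Q_H = 0.5528 × 558 = 308 kW.

Ẇ_max ≈ 308 kW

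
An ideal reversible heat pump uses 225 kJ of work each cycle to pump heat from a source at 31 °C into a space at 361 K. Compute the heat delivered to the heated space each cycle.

T_C = 31 °C → 31 + 273.15 = 304.15 K.
Reversible heating COP: COP_HP = T_H/(T_H − T_C) = 361.00/56.85 = 6.3500.
Q_H = COP_HP · W = 6.3500 × 225 = 1429 kJ.

Q_H ≈ 1429 kJ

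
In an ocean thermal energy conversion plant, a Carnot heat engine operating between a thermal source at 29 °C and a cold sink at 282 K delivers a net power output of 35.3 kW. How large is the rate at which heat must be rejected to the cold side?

T_H = 29 °C → 29 + 273.15 = 302.15 K.
The Carnot efficiency is η = 1 − T_C/T_H = 1 − 282.00/302.15 = 0.0667.
Since Q_C/Q_H = T_C/T_H and Q_H = W/η, Q_C = W·T_C/(T_H − T_C) = 35.3 × 282.00/20.15 = 494 kW.

Q̇_C ≈ 494 kW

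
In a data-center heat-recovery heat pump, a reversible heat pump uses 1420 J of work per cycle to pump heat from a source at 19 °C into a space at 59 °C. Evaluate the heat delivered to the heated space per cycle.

Q_H ≈ 11800 J

T_H = 59 °C → 59 + 273.15 = 332.15 K.
T_C = 19 °C → 19 + 273.15 = 292.15 K.
COP_HP = T_H/(T_H − T_C) = 332.15/40.00 = 8.3037.
Q_H = COP_HP · W = 8.3037 × 1420 = 11800 J.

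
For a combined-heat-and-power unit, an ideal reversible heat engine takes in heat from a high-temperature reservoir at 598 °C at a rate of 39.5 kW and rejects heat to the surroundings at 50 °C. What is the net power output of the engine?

T_H = 598 °C → 598 + 273.15 = 871.15 K.
T_C = 50 °C → 50 + 273.15 = 323.15 K.
Carnot efficiency: η = 1 − T_C/T_H = 1 − 323.15/871.15 = 0.6291.
W = η·Q_H = 0.6291 × 39.5 = 24.85 kW.

Ẇ ≈ 24.85 kW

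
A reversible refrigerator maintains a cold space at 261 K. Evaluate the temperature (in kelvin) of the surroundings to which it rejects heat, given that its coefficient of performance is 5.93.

T_H ≈ 305 K

COP_R = T_C/(T_H − T_C) ⇒ T_H = T_C·(1 + 1/COP_R) = 261.00 × (1 + 1/5.93) = 305 K.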